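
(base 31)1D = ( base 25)1j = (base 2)101100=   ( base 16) 2C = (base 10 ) 44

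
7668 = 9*852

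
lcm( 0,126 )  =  0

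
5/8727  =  5/8727=0.00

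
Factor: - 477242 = - 2^1*19^2* 661^1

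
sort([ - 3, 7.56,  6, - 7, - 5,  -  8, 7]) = [-8, - 7  , - 5 , - 3 , 6,7, 7.56]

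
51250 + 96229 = 147479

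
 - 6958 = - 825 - 6133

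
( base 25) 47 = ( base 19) 5c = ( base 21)52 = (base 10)107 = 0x6b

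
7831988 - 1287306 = 6544682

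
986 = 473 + 513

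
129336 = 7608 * 17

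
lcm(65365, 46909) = 3987265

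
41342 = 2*20671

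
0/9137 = 0 = 0.00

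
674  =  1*674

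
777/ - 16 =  - 777/16 = - 48.56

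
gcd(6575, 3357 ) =1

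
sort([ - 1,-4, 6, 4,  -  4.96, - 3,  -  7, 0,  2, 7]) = [- 7, - 4.96, - 4, - 3, - 1,0,  2, 4,6,7]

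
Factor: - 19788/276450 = - 34/475 = - 2^1 * 5^( - 2)*17^1*19^( - 1) 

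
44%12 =8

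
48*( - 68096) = - 3268608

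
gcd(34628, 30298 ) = 2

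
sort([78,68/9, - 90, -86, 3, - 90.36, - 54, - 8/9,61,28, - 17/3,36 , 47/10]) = [ - 90.36,  -  90,-86, - 54,-17/3, - 8/9, 3, 47/10 , 68/9,28, 36, 61,78]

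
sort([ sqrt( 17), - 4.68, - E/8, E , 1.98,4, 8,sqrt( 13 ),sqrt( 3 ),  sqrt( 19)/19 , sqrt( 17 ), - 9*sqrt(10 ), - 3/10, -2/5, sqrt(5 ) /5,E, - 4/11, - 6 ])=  [-9 * sqrt( 10 ), - 6, - 4.68, - 2/5, - 4/11, - E/8, - 3/10,sqrt(19)/19, sqrt ( 5)/5, sqrt (3 ),1.98, E , E,sqrt( 13),4, sqrt( 17),sqrt( 17), 8]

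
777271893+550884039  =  1328155932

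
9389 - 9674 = -285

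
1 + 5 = 6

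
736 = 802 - 66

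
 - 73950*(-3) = 221850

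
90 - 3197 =-3107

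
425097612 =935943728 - 510846116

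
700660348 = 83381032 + 617279316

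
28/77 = 4/11 =0.36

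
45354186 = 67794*669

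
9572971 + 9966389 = 19539360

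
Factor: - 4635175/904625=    - 185407/36185= - 5^( - 1)*37^1*5011^1*7237^( - 1)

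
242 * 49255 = 11919710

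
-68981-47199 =-116180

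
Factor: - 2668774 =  - 2^1*151^1*8837^1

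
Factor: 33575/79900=79/188 = 2^( - 2)*47^ (-1 ) *79^1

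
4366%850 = 116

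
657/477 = 1+20/53 = 1.38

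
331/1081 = 331/1081 =0.31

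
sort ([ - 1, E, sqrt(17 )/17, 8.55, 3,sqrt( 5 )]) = [  -  1,sqrt(17) /17, sqrt( 5),  E,  3 , 8.55]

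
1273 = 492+781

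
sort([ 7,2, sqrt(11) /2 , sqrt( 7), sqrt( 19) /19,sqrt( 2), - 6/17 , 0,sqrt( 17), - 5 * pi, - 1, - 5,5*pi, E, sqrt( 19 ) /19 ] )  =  [ -5*pi, -5, - 1, - 6/17,0  ,  sqrt( 19) /19,sqrt( 19 )/19,sqrt( 2) , sqrt( 11)/2,  2,  sqrt( 7),E, sqrt(17),7, 5*pi]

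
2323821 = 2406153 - 82332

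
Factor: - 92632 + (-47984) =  - 140616= - 2^3*3^4*7^1*31^1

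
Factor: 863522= 2^1*11^1*39251^1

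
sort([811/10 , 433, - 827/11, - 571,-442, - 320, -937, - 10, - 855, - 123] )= [-937, - 855,-571, - 442, - 320, - 123,-827/11, - 10, 811/10,433] 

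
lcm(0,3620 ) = 0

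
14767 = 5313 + 9454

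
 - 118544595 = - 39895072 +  - 78649523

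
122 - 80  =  42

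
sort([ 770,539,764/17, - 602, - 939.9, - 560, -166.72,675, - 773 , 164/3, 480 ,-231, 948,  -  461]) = [ - 939.9, - 773 , - 602, - 560,-461 , - 231, - 166.72,764/17,164/3, 480, 539 , 675, 770, 948 ]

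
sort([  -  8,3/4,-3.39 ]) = [- 8, - 3.39, 3/4] 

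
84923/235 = 84923/235= 361.37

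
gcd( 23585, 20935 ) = 265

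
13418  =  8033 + 5385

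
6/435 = 2/145 = 0.01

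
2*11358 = 22716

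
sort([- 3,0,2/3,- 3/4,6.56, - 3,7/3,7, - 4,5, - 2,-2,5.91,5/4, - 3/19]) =[ - 4, - 3 , - 3, - 2,-2, - 3/4,- 3/19,0,2/3,5/4 , 7/3, 5, 5.91,6.56, 7] 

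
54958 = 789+54169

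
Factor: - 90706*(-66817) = 2^1*7^1*11^1*19^1*31^1*109^1*613^1 = 6060702802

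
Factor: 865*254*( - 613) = -134682230=-  2^1*5^1 * 127^1*173^1*613^1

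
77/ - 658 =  -11/94 = -0.12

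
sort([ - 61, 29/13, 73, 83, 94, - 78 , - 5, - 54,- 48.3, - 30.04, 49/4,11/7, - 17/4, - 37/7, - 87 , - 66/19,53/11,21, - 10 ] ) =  [ - 87, - 78, - 61, - 54, -48.3, - 30.04, - 10, - 37/7, - 5,-17/4  , - 66/19,11/7, 29/13,53/11,49/4, 21,73, 83, 94 ] 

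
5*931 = 4655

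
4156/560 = 7+ 59/140  =  7.42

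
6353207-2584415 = 3768792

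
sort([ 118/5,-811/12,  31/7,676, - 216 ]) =[ - 216, - 811/12,  31/7 , 118/5, 676]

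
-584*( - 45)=26280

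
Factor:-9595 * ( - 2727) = 3^3*5^1*19^1*  101^2 = 26165565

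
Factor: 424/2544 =2^(  -  1 )*3^( - 1) = 1/6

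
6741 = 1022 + 5719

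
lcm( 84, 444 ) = 3108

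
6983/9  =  775 +8/9 = 775.89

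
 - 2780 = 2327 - 5107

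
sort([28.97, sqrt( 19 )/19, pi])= [ sqrt( 19)/19,pi,28.97 ]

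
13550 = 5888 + 7662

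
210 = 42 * 5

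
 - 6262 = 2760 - 9022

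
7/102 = 7/102 = 0.07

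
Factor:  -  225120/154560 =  - 2^(-1)* 23^( - 1 ) * 67^1 = -67/46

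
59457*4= 237828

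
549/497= 1 +52/497 = 1.10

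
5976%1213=1124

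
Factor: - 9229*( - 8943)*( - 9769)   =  -806283897243 = - 3^1 * 11^2*271^1*839^1 *9769^1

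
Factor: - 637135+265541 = -371594=- 2^1*185797^1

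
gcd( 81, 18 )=9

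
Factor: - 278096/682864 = -191/469= -7^( - 1 )*67^(- 1)*191^1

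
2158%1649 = 509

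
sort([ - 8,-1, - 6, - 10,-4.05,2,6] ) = [-10,-8,-6, - 4.05, -1 , 2,6 ] 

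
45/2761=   45/2761 = 0.02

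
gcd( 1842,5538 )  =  6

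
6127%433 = 65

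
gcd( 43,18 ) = 1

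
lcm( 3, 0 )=0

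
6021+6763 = 12784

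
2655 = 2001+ 654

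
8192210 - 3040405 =5151805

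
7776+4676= 12452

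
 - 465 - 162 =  - 627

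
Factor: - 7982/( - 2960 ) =3991/1480= 2^(  -  3 )*5^( -1) * 13^1*37^ ( - 1 ) * 307^1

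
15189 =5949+9240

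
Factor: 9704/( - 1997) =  - 2^3*1213^1*1997^(-1)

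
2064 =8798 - 6734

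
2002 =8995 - 6993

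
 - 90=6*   ( - 15) 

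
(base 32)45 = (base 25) 58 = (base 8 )205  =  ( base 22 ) 61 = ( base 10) 133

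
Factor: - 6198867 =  - 3^2*688763^1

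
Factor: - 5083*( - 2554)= 12981982 = 2^1 * 13^1*17^1*23^1 * 1277^1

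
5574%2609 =356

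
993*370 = 367410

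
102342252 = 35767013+66575239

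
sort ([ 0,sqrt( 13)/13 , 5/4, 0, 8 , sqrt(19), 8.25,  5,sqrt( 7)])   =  [0,0, sqrt( 13 ) /13,5/4, sqrt( 7 ),  sqrt(19), 5,8, 8.25]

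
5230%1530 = 640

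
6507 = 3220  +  3287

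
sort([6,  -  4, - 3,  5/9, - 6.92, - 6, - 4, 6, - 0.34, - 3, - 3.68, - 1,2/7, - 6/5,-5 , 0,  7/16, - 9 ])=[ - 9, - 6.92,-6, - 5, - 4, - 4, - 3.68, - 3, - 3, - 6/5, - 1, - 0.34 , 0,2/7, 7/16,  5/9,6,6] 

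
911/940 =911/940 = 0.97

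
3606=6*601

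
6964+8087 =15051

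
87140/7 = 87140/7 = 12448.57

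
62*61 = 3782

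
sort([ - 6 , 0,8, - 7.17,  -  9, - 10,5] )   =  [ - 10, - 9, - 7.17, - 6,0,5, 8 ] 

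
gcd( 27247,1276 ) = 11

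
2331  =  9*259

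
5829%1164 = 9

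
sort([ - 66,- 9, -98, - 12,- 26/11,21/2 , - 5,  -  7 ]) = [ - 98 , - 66, - 12,-9, - 7 , - 5, - 26/11,21/2]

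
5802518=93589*62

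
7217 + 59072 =66289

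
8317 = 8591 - 274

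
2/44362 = 1/22181  =  0.00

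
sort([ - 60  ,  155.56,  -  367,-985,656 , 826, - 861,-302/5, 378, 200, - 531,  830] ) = [ - 985 ,- 861, - 531, - 367,  -  302/5, -60, 155.56,200,378,656, 826,830]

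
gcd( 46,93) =1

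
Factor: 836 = 2^2 * 11^1*19^1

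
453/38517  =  151/12839 = 0.01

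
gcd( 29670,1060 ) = 10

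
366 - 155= 211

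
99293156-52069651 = 47223505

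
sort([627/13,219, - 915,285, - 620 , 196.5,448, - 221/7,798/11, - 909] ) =[ - 915 , - 909, - 620, - 221/7 , 627/13,  798/11 , 196.5  ,  219,285 , 448] 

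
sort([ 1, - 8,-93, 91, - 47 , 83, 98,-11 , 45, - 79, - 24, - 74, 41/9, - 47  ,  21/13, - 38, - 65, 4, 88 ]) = [ - 93, - 79, - 74, - 65,  -  47,-47, - 38, - 24, - 11, - 8,1, 21/13,  4,41/9,  45,83, 88, 91,  98 ] 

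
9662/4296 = 2  +  535/2148 = 2.25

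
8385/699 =11 + 232/233  =  12.00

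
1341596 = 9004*149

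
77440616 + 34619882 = 112060498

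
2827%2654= 173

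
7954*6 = 47724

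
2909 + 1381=4290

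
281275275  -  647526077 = -366250802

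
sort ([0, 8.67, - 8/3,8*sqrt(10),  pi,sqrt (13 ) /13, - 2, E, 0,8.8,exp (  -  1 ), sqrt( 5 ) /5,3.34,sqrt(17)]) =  [- 8/3, - 2, 0,0,sqrt ( 13) /13,exp(  -  1) , sqrt( 5 )/5,E,pi,3.34,sqrt(17),8.67,8.8,  8 * sqrt(10 ) ]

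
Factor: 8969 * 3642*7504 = 245118895392 = 2^5*3^1*7^1*67^1*607^1*8969^1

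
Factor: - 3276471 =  -3^1*11^1*43^1*2309^1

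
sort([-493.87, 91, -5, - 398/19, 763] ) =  [-493.87 , - 398/19, - 5,91,763 ] 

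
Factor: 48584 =2^3*6073^1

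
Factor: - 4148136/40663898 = - 2^2*3^2*11^(-1 )*3389^1 * 108727^( - 1 )  =  - 122004/1195997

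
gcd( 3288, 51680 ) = 8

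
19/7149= 19/7149 =0.00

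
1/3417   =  1/3417=0.00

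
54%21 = 12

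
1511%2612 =1511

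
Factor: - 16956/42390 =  - 2/5 = - 2^1* 5^( - 1 )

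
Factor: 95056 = 2^4*13^1*457^1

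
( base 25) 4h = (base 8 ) 165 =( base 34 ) 3F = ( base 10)117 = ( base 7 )225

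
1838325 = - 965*(-1905 )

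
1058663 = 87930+970733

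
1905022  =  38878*49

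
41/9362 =41/9362 = 0.00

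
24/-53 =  - 1 + 29/53 = - 0.45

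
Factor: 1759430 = 2^1*5^1*29^1*6067^1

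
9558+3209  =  12767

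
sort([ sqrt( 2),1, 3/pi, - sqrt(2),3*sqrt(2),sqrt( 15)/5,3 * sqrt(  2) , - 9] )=[ - 9,- sqrt(2),sqrt (15) /5,3/pi,1,sqrt( 2), 3*sqrt( 2),3*sqrt( 2) ]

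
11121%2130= 471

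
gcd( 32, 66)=2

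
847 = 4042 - 3195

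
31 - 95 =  - 64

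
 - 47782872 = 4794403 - 52577275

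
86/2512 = 43/1256 = 0.03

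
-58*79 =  - 4582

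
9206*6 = 55236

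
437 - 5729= -5292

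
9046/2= 4523 = 4523.00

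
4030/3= 4030/3 = 1343.33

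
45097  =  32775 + 12322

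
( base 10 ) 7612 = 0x1dbc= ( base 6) 55124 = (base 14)2ABA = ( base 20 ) j0c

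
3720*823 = 3061560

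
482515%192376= 97763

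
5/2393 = 5/2393 = 0.00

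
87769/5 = 87769/5 = 17553.80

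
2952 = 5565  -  2613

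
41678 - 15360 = 26318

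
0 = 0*2729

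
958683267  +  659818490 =1618501757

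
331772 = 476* 697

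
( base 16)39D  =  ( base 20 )265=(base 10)925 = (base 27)177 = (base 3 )1021021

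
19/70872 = 19/70872 = 0.00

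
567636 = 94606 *6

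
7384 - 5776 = 1608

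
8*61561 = 492488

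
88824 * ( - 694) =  - 61643856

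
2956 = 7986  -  5030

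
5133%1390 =963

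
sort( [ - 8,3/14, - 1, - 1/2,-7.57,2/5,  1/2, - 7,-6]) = [-8,-7.57,-7, -6, - 1,-1/2,3/14,2/5,  1/2]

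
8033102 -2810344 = 5222758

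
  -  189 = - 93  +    -  96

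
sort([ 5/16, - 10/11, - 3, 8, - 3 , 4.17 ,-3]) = [ - 3,-3 , - 3, - 10/11, 5/16, 4.17,  8]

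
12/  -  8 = -3/2 = - 1.50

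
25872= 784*33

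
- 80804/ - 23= 80804/23= 3513.22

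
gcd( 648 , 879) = 3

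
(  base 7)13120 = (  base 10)3493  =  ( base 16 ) DA5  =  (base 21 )7j7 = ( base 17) C18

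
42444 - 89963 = -47519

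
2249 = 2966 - 717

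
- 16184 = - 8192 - 7992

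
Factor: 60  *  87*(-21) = - 109620 = - 2^2 * 3^3 * 5^1 *7^1*29^1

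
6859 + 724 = 7583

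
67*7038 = 471546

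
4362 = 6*727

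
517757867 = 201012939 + 316744928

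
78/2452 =39/1226 = 0.03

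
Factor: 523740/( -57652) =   -  3^1*5^1 * 43^1*71^( - 1) = - 645/71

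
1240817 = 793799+447018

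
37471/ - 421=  - 37471/421 = - 89.00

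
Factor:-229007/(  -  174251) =7^( - 1) * 11^(-1)*17^1*19^1*31^( - 1)*73^( - 1)*709^1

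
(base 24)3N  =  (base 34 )2R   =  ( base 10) 95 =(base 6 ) 235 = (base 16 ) 5f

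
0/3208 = 0 = 0.00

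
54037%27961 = 26076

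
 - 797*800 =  - 637600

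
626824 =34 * 18436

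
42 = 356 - 314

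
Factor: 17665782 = 2^1*3^1*19^1*241^1*643^1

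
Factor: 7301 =7^2*149^1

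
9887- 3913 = 5974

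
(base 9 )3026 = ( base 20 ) 5AB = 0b100010100011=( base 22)4cb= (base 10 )2211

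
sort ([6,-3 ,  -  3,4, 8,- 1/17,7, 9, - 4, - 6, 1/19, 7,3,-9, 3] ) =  [ - 9, - 6, - 4, - 3,-3, - 1/17, 1/19, 3, 3, 4, 6,7,  7, 8,9]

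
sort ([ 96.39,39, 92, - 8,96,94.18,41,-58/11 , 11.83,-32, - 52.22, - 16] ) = [ - 52.22,  -  32, - 16, - 8, - 58/11, 11.83,39 , 41,92,94.18,96,96.39]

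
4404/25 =176 + 4/25 = 176.16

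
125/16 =125/16  =  7.81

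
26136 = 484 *54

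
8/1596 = 2/399 = 0.01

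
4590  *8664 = 39767760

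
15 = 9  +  6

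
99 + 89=188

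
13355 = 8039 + 5316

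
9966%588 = 558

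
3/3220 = 3/3220 = 0.00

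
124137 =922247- 798110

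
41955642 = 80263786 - 38308144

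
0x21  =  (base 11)30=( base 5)113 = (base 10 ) 33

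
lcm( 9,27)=27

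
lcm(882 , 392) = 3528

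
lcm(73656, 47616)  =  4713984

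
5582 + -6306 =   -  724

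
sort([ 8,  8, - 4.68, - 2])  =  [ - 4.68,  -  2,8,8]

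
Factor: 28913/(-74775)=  - 29/75 = - 3^( - 1 ) * 5^( - 2) *29^1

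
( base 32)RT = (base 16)37d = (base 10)893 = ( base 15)3E8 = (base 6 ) 4045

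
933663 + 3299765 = 4233428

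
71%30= 11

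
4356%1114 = 1014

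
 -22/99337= - 1  +  99315/99337=   -0.00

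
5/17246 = 5/17246 = 0.00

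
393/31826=393/31826 =0.01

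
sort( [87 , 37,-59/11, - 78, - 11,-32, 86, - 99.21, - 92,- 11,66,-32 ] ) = [  -  99.21,  -  92, - 78, - 32,-32,-11, - 11, - 59/11,37 , 66,  86 , 87]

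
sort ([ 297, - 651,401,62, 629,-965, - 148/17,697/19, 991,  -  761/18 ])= [-965, - 651, - 761/18, - 148/17, 697/19,62,297, 401,629, 991] 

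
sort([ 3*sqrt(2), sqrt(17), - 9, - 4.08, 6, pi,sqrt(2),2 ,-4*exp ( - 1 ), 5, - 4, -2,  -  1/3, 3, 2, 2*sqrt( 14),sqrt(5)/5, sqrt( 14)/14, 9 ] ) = [ - 9,-4.08, - 4, - 2 , - 4*exp (-1),- 1/3, sqrt(14)/14, sqrt(5)/5, sqrt(2 ), 2, 2 , 3, pi, sqrt ( 17), 3 * sqrt(2), 5,6,2*sqrt( 14), 9] 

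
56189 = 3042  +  53147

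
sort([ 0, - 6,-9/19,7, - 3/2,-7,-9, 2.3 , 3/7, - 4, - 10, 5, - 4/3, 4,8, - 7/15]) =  [ - 10,- 9, - 7, - 6, - 4,-3/2 ,-4/3, - 9/19,  -  7/15,0,  3/7, 2.3, 4, 5, 7,  8]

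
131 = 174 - 43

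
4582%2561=2021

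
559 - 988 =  -429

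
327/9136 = 327/9136 = 0.04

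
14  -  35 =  - 21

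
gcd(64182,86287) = 1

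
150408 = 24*6267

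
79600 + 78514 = 158114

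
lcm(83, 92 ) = 7636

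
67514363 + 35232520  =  102746883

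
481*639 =307359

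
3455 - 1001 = 2454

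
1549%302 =39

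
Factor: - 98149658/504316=-49074829/252158 = -2^( - 1)*31^1*83^1*19073^1*126079^( - 1 )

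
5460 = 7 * 780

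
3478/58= 59  +  28/29  =  59.97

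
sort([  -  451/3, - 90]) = [ - 451/3, - 90 ] 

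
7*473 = 3311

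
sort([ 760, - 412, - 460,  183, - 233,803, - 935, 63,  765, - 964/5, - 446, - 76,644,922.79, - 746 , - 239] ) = [ - 935, - 746, - 460, - 446, -412,  -  239, - 233, - 964/5, - 76,63,183, 644,760,765, 803,922.79] 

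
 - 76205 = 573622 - 649827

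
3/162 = 1/54 = 0.02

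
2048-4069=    - 2021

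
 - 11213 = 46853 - 58066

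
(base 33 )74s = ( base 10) 7783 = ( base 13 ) 3709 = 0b1111001100111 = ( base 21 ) hdd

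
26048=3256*8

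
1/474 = 1/474 =0.00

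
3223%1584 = 55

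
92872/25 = 92872/25 = 3714.88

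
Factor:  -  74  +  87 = 13^1 = 13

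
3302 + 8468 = 11770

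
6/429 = 2/143 = 0.01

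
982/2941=982/2941 =0.33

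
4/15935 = 4/15935 = 0.00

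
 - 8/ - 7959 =8/7959 = 0.00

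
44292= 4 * 11073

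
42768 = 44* 972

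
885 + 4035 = 4920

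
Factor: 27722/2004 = 2^(  -  1)*3^( - 1 )*83^1 = 83/6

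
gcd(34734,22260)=42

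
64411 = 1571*41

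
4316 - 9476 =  - 5160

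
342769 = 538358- 195589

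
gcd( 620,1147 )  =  31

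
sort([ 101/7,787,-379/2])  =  [ - 379/2 , 101/7,787]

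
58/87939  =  58/87939 = 0.00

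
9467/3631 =2 + 2205/3631= 2.61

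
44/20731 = 44/20731 = 0.00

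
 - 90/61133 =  - 1 +61043/61133 = - 0.00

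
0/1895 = 0 = 0.00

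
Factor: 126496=2^5*59^1*67^1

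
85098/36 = 2363+5/6 = 2363.83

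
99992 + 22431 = 122423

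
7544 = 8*943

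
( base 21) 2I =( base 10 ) 60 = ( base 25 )2A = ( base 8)74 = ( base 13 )48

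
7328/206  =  3664/103 = 35.57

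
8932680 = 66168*135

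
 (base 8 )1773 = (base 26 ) 1D5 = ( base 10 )1019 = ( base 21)26b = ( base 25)1FJ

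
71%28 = 15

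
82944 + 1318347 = 1401291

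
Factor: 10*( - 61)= - 610  =  - 2^1 * 5^1 * 61^1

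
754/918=377/459 =0.82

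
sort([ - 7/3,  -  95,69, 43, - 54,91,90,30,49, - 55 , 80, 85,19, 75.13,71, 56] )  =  [  -  95, -55, - 54, - 7/3 , 19,30, 43,49,56,  69,71,75.13,80,85,90,91]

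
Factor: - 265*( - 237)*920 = 2^3 *3^1*5^2*23^1*  53^1*79^1=57780600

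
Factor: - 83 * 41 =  -41^1*83^1 = - 3403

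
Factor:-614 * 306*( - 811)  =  152373924 = 2^2*3^2* 17^1*307^1 * 811^1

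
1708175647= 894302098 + 813873549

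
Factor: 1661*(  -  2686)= - 4461446 =- 2^1*11^1*17^1 * 79^1*151^1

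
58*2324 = 134792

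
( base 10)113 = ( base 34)3b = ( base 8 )161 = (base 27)45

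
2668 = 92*29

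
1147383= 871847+275536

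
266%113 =40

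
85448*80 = 6835840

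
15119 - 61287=- 46168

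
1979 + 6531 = 8510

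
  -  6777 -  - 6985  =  208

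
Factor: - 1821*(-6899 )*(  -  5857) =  - 73581953703= -3^1*607^1*5857^1* 6899^1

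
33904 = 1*33904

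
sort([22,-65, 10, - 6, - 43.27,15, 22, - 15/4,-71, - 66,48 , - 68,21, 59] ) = [ - 71,  -  68, - 66, - 65, - 43.27, - 6, - 15/4,10,15,21,22  ,  22  ,  48,59 ]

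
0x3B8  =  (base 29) 13O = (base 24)1FG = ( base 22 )1l6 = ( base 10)952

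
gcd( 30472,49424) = 8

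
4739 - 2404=2335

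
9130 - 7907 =1223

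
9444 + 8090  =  17534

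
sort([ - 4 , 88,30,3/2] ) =[ - 4,3/2,  30,88]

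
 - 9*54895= -494055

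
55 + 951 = 1006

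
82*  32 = 2624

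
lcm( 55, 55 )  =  55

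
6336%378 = 288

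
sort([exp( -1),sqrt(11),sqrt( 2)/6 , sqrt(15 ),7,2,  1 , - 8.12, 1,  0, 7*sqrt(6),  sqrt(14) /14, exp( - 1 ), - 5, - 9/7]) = [ - 8.12, - 5, - 9/7,0,sqrt(2 )/6,sqrt(  14)/14, exp(-1), exp(-1),  1,1, 2,sqrt(11),sqrt(15),7, 7*sqrt ( 6)]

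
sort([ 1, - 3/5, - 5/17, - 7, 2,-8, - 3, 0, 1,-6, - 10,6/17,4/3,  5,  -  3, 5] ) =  [ - 10 , - 8, - 7,-6, - 3,-3, - 3/5, - 5/17 , 0,6/17,1,1,  4/3,2, 5, 5]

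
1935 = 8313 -6378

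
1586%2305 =1586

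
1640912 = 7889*208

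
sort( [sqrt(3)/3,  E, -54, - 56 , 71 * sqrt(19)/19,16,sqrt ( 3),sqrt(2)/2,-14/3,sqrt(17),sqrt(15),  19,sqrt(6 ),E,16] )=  [-56, - 54,  -  14/3,sqrt(3)/3,sqrt(2) /2, sqrt ( 3 ), sqrt(6 ),E,E,sqrt(15),sqrt( 17 ), 16, 16,71*sqrt(19) /19, 19]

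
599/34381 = 599/34381 =0.02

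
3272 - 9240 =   -  5968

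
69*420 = 28980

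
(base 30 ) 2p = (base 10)85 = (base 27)34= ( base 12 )71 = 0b1010101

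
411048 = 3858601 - 3447553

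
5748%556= 188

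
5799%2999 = 2800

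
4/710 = 2/355 = 0.01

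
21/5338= 21/5338  =  0.00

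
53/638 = 53/638 = 0.08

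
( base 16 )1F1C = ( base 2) 1111100011100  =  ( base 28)A4C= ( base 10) 7964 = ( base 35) 6HJ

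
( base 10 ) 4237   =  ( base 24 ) 78d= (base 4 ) 1002031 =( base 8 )10215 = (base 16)108D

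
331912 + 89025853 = 89357765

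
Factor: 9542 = 2^1*13^1 * 367^1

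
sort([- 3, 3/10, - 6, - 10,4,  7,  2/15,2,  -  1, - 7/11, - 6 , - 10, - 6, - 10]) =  [ - 10, - 10,-10 , - 6, - 6, - 6 , - 3,- 1, - 7/11,2/15,3/10,2,4 , 7 ] 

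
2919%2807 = 112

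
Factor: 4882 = 2^1*2441^1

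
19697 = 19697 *1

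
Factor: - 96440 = -2^3* 5^1*2411^1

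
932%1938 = 932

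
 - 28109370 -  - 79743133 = 51633763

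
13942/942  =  6971/471   =  14.80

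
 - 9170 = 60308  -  69478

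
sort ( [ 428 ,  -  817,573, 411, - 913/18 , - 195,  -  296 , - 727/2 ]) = [- 817, - 727/2, - 296,  -  195, - 913/18, 411,428, 573 ] 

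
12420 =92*135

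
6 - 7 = -1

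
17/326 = 17/326 = 0.05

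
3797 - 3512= 285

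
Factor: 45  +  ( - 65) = - 20 = - 2^2*5^1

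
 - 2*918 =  - 1836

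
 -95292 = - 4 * 23823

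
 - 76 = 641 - 717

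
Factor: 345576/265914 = 308/237= 2^2*3^( - 1) * 7^1*11^1*79^( - 1) 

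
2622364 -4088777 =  - 1466413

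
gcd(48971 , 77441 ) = 13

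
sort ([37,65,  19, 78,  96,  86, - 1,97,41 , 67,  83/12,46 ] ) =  [ - 1,83/12 , 19,37  ,  41, 46,65,67,78,  86,  96,  97 ] 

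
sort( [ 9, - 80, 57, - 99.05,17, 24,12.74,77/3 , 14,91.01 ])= [ - 99.05, - 80,9, 12.74 , 14,17,  24,77/3,  57,91.01] 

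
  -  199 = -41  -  158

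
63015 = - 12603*(  -  5 ) 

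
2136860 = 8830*242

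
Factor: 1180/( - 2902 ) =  - 2^1 * 5^1*59^1 * 1451^( - 1) = - 590/1451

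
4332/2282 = 2166/1141=1.90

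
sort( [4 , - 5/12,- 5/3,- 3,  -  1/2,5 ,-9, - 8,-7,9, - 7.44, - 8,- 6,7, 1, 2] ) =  [ - 9, - 8, - 8,- 7.44,-7,-6, - 3,-5/3,-1/2 ,  -  5/12, 1, 2,4,5,7,9 ] 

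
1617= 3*539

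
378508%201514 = 176994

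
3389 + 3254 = 6643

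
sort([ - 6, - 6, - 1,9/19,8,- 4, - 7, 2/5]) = [ - 7, - 6, - 6, - 4, - 1,2/5,  9/19, 8 ] 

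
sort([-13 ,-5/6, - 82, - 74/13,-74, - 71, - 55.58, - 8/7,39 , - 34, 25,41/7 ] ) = [  -  82, - 74, - 71  , - 55.58, - 34,  -  13, - 74/13, - 8/7, - 5/6, 41/7, 25, 39 ] 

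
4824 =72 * 67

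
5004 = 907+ 4097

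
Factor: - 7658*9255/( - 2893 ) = 70874790/2893= 2^1*3^1*5^1*7^1*11^ ( - 1)*263^( - 1 )*547^1 *617^1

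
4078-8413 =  - 4335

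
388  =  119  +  269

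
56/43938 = 28/21969 = 0.00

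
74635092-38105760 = 36529332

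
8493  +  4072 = 12565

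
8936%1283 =1238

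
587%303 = 284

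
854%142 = 2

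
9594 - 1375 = 8219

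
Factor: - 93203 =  - 11^1*37^1*229^1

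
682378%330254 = 21870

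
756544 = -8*(- 94568) 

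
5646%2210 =1226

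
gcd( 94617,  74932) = 1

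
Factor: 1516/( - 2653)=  - 2^2*7^ (  -  1) = - 4/7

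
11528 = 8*1441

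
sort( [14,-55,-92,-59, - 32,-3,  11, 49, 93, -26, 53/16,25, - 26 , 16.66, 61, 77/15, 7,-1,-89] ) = [ - 92,-89,-59, - 55, - 32, - 26, - 26, - 3, - 1,53/16,77/15, 7, 11, 14, 16.66,25 , 49,61, 93]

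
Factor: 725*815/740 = 2^( -2)*5^2*29^1*37^(-1)*163^1 = 118175/148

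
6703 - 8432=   -1729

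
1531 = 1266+265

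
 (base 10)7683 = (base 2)1111000000011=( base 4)1320003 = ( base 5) 221213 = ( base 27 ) aef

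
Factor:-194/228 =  - 97/114 = -2^ ( - 1 )*3^ (- 1 )*19^( -1 )*97^1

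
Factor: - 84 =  - 2^2*3^1 *7^1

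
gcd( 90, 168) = 6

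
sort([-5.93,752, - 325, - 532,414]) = [ - 532, - 325, - 5.93,414,  752] 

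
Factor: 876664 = 2^3*  109583^1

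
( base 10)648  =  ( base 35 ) II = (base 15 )2d3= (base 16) 288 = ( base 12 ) 460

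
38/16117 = 38/16117 = 0.00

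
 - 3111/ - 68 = 45 + 3/4 =45.75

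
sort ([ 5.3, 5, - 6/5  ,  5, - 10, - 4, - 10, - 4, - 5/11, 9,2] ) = [ - 10, - 10, - 4, - 4,-6/5, - 5/11, 2,5,5,5.3,9 ]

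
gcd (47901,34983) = 3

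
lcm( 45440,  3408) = 136320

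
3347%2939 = 408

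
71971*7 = 503797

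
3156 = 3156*1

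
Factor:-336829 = -336829^1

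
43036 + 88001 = 131037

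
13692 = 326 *42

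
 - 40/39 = - 2 + 38/39=-  1.03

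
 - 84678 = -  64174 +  - 20504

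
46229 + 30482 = 76711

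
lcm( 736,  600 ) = 55200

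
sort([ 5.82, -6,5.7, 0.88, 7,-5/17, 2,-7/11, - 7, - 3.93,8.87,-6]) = [ - 7, - 6,  -  6,  -  3.93, -7/11, - 5/17,0.88,  2, 5.7,5.82,7,8.87 ]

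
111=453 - 342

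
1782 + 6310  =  8092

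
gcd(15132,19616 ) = 4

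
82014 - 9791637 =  - 9709623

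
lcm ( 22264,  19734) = 868296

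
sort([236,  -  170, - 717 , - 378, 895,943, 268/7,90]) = [  -  717, - 378,-170,268/7,  90, 236,895, 943]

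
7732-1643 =6089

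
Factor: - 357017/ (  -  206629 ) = 17^1*127^( - 1 ) * 1627^( - 1)*21001^1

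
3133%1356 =421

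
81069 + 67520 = 148589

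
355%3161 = 355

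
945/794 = 1 + 151/794  =  1.19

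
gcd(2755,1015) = 145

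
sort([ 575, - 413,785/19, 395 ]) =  [-413, 785/19,395,575 ] 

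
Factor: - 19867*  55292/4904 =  - 274621541/1226=- 2^( - 1 )*23^1*601^1*613^(-1)*19867^1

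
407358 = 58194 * 7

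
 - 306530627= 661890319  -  968420946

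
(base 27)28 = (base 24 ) 2E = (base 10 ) 62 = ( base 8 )76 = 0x3e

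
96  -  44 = 52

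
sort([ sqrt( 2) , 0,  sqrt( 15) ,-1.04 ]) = [ - 1.04, 0, sqrt(2),sqrt( 15 ) ] 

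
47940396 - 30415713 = 17524683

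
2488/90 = 27 +29/45 = 27.64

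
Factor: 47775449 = 2591^1*18439^1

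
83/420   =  83/420 =0.20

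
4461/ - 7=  - 638 + 5/7 =- 637.29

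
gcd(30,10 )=10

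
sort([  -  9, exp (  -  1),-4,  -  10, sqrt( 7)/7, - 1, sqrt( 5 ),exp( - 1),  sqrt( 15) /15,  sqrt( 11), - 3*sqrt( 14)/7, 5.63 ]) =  [ - 10, - 9, - 4, - 3 *sqrt (14 ) /7, - 1,sqrt (15)/15,exp(  -  1 ),exp( - 1 ) , sqrt(7) /7, sqrt ( 5 ), sqrt (11),5.63 ]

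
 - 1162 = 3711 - 4873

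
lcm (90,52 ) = 2340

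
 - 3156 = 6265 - 9421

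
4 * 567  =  2268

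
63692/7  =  63692/7= 9098.86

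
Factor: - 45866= - 2^1 * 17^1*19^1 * 71^1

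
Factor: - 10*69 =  - 2^1*3^1*5^1*23^1 = - 690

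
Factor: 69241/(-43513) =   -  17^1*53^( - 1 )*821^( -1)* 4073^1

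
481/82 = 481/82 = 5.87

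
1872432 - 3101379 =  - 1228947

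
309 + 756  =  1065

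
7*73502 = 514514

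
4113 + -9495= - 5382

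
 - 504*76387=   -  38499048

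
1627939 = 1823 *893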